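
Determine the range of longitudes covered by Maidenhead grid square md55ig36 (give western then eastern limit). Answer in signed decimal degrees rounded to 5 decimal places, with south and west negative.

Field M=12, D=3: +12·20° lon, +3·10° lat → SW at lon 60°, lat -60°.
Square 5, 5: +5·2° lon, +5·1° lat → SW at lon 70°, lat -55°.
Subsquare i=8, g=6: +8·0.0833333° lon, +6·0.0416667° lat → SW at lon 70.6667°, lat -54.75°.
Extended square 3, 6: +3·0.00833333° lon, +6·0.00416667° lat → SW at lon 70.6917°, lat -54.725°.
Cell spans 0.00833333° lon × 0.00416667° lat.
west 70.69167, east 70.70000.

70.69167, 70.70000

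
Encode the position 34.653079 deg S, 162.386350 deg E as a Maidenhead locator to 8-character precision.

RF15ei63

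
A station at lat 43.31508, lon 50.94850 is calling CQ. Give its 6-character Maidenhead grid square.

LN53lh

Offset from 180°W / 90°S: lon 230.9485°, lat 133.3151°.
Field: 230.9485/20 → 11 → L, 133.3151/10 → 13 → N; chars LN.
Square: 10.9485/2 → 5, 3.3151/1 → 3; chars 53.
Subsquare: 0.9485/0.0833333 → 11 → l, 0.3151/0.0416667 → 7 → h; chars lh.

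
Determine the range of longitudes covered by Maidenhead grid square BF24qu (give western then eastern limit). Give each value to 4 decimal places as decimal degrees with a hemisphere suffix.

Field B=1, F=5: +1·20° lon, +5·10° lat → SW at lon -160°, lat -40°.
Square 2, 4: +2·2° lon, +4·1° lat → SW at lon -156°, lat -36°.
Subsquare q=16, u=20: +16·0.0833333° lon, +20·0.0416667° lat → SW at lon -154.667°, lat -35.1667°.
Cell spans 0.0833333° lon × 0.0416667° lat.
west 154.6667° W, east 154.5833° W.

154.6667° W, 154.5833° W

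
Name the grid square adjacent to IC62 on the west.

Longitude square 6; −1 → 5.
The latitude characters are unchanged.

IC52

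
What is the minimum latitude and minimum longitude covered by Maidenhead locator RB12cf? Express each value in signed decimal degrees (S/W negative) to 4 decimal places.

-77.7917, 162.1667

Field R=17, B=1: +17·20° lon, +1·10° lat → SW at lon 160°, lat -80°.
Square 1, 2: +1·2° lon, +2·1° lat → SW at lon 162°, lat -78°.
Subsquare c=2, f=5: +2·0.0833333° lon, +5·0.0416667° lat → SW at lon 162.167°, lat -77.7917°.
latitude -77.7917, longitude 162.1667.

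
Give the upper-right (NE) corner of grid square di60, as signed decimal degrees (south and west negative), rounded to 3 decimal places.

-9.000, -106.000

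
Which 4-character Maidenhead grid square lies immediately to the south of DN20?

DM29

Latitude square 0; −1 → -1, wraps to 9, carry into field.
Latitude field N = 13; −1 → 12 = M.
The longitude characters are unchanged.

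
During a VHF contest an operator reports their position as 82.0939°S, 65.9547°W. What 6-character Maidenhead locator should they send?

FA77av

Add 180° to longitude and 90° to latitude: 114.0453, 7.9061.
Field: 114.0453/20 → 5 → F, 7.9061/10 → 0 → A; chars FA.
Square: 14.0453/2 → 7, 7.9061/1 → 7; chars 77.
Subsquare: 0.0453/0.0833333 → 0 → a, 0.9061/0.0416667 → 21 → v; chars av.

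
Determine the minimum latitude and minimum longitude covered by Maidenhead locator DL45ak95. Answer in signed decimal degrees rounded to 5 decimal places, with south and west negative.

25.43750, -111.92500

Field D=3, L=11: +3·20° lon, +11·10° lat → SW at lon -120°, lat 20°.
Square 4, 5: +4·2° lon, +5·1° lat → SW at lon -112°, lat 25°.
Subsquare a=0, k=10: +0·0.0833333° lon, +10·0.0416667° lat → SW at lon -112°, lat 25.4167°.
Extended square 9, 5: +9·0.00833333° lon, +5·0.00416667° lat → SW at lon -111.925°, lat 25.4375°.
latitude 25.43750, longitude -111.92500.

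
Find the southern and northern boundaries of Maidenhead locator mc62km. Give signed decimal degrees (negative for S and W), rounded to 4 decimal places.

-67.5000, -67.4583

Field M=12, C=2: +12·20° lon, +2·10° lat → SW at lon 60°, lat -70°.
Square 6, 2: +6·2° lon, +2·1° lat → SW at lon 72°, lat -68°.
Subsquare k=10, m=12: +10·0.0833333° lon, +12·0.0416667° lat → SW at lon 72.8333°, lat -67.5°.
Cell spans 0.0833333° lon × 0.0416667° lat.
south -67.5000, north -67.4583.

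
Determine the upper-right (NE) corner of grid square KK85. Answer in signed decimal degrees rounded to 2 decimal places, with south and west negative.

Field K=10, K=10: +10·20° lon, +10·10° lat → SW at lon 20°, lat 10°.
Square 8, 5: +8·2° lon, +5·1° lat → SW at lon 36°, lat 15°.
Cell spans 2° lon × 1° lat. NE corner is SW corner plus one full cell.
latitude 16.00, longitude 38.00.

16.00, 38.00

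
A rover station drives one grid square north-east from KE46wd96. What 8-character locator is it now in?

KE46xd07

Longitude extended square 9; +1 → 10, wraps to 0, carry into subsquare.
Longitude subsquare w = 22; +1 → 23 = x.
Latitude extended square 6; +1 → 7.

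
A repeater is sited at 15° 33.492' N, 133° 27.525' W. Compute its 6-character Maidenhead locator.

Shift to the Maidenhead origin (180°W, 90°S): lon 46.5412, lat 105.5582.
Field: lon ⌊46.5412/20⌋ = 2 → C; lat ⌊105.5582/10⌋ = 10 → K.
Square: lon ⌊6.5412/2⌋ = 3; lat ⌊5.5582/1⌋ = 5.
Subsquare: lon ⌊0.5412/0.0833333⌋ = 6 → g; lat ⌊0.5582/0.0416667⌋ = 13 → n.

CK35gn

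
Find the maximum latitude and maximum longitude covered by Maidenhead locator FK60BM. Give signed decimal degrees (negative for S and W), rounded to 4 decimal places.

Field F=5, K=10: +5·20° lon, +10·10° lat → SW at lon -80°, lat 10°.
Square 6, 0: +6·2° lon, +0·1° lat → SW at lon -68°, lat 10°.
Subsquare b=1, m=12: +1·0.0833333° lon, +12·0.0416667° lat → SW at lon -67.9167°, lat 10.5°.
Cell spans 0.0833333° lon × 0.0416667° lat. NE corner is SW corner plus one full cell.
latitude 10.5417, longitude -67.8333.

10.5417, -67.8333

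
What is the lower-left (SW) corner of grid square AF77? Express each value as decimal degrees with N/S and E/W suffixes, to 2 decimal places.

33.00° S, 166.00° W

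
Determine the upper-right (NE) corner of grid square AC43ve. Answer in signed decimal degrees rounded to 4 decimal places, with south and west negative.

-66.7917, -170.1667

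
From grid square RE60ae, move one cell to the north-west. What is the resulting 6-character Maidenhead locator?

Longitude subsquare a = 0; −1 → -1, wraps to 23 = x, carry into square.
Longitude square 6; −1 → 5.
Latitude subsquare e = 4; +1 → 5 = f.

RE50xf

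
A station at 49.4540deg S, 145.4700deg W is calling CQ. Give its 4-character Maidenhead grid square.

Offset from 180°W / 90°S: lon 34.53°, lat 40.55°.
Field (20°×10°, letters A–R): lon ⌊34.53/20⌋ = 1 → B; lat ⌊40.55/10⌋ = 4 → E.
Square (2°×1°, digits 0–9): lon ⌊14.53/2⌋ = 7; lat ⌊0.55/1⌋ = 0.

BE70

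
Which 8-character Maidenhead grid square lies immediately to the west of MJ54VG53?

MJ54vg43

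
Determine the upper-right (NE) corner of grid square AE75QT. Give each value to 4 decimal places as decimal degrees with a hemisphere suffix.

44.1667° S, 164.5833° W

Field A=0, E=4: +0·20° lon, +4·10° lat → SW at lon -180°, lat -50°.
Square 7, 5: +7·2° lon, +5·1° lat → SW at lon -166°, lat -45°.
Subsquare q=16, t=19: +16·0.0833333° lon, +19·0.0416667° lat → SW at lon -164.667°, lat -44.2083°.
Cell spans 0.0833333° lon × 0.0416667° lat. NE corner is SW corner plus one full cell.
latitude 44.1667° S, longitude 164.5833° W.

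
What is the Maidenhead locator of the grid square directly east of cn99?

Longitude square 9; +1 → 10, wraps to 0, carry into field.
Longitude field C = 2; +1 → 3 = D.
The latitude characters are unchanged.

DN09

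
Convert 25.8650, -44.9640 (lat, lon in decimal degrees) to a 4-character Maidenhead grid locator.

Add 180° to longitude and 90° to latitude: 135.04, 115.86.
Field (20°×10°, letters A–R): lon ⌊135.04/20⌋ = 6 → G; lat ⌊115.86/10⌋ = 11 → L.
Square (2°×1°, digits 0–9): lon ⌊15.04/2⌋ = 7; lat ⌊5.86/1⌋ = 5.

GL75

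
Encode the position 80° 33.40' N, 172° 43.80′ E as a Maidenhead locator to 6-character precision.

RR60in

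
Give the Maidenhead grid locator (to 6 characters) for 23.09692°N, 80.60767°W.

EL93qc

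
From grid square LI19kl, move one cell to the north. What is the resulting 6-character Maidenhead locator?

LI19km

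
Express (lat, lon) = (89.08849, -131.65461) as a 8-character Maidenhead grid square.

Shift to the Maidenhead origin (180°W, 90°S): lon 48.34539, lat 179.08849.
Field: 48.34539/20 → 2 → C, 179.08849/10 → 17 → R; chars CR.
Square: 8.34539/2 → 4, 9.08849/1 → 9; chars 49.
Subsquare: 0.34539/0.0833333 → 4 → e, 0.08849/0.0416667 → 2 → c; chars ec.
Extended square: 0.01206/0.00833333 → 1, 0.00516/0.00416667 → 1; chars 11.

CR49ec11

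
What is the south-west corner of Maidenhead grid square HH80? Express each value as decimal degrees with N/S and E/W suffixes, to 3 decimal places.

Field H=7, H=7: +7·20° lon, +7·10° lat → SW at lon -40°, lat -20°.
Square 8, 0: +8·2° lon, +0·1° lat → SW at lon -24°, lat -20°.
latitude 20.000° S, longitude 24.000° W.

20.000° S, 24.000° W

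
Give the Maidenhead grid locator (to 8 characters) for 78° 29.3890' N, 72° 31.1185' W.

Shift to the Maidenhead origin (180°W, 90°S): lon 107.48136, lat 168.48982.
Field: lon ⌊107.48136/20⌋ = 5 → F; lat ⌊168.48982/10⌋ = 16 → Q.
Square: lon ⌊7.48136/2⌋ = 3; lat ⌊8.48982/1⌋ = 8.
Subsquare: lon ⌊1.48136/0.0833333⌋ = 17 → r; lat ⌊0.48982/0.0416667⌋ = 11 → l.
Extended square: lon ⌊0.06469/0.00833333⌋ = 7; lat ⌊0.03148/0.00416667⌋ = 7.

FQ38rl77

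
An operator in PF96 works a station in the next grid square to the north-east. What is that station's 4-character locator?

QF07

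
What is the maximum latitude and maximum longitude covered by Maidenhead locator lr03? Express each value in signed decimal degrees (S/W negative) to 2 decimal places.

Field L=11, R=17: +11·20° lon, +17·10° lat → SW at lon 40°, lat 80°.
Square 0, 3: +0·2° lon, +3·1° lat → SW at lon 40°, lat 83°.
Cell spans 2° lon × 1° lat. NE corner is SW corner plus one full cell.
latitude 84.00, longitude 42.00.

84.00, 42.00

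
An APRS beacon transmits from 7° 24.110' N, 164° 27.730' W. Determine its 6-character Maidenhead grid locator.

Offset from 180°W / 90°S: lon 15.5378°, lat 97.4018°.
Field (20°×10°, letters A–R): lon ⌊15.5378/20⌋ = 0 → A; lat ⌊97.4018/10⌋ = 9 → J.
Square (2°×1°, digits 0–9): lon ⌊15.5378/2⌋ = 7; lat ⌊7.4018/1⌋ = 7.
Subsquare (5′×2.5′, letters a–x): lon ⌊1.5378/0.0833333⌋ = 18 → s; lat ⌊0.4018/0.0416667⌋ = 9 → j.

AJ77sj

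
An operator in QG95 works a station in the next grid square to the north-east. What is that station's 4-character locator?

RG06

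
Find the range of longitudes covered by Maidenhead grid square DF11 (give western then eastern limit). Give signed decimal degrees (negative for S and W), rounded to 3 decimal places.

-118.000, -116.000

Field D=3, F=5: +3·20° lon, +5·10° lat → SW at lon -120°, lat -40°.
Square 1, 1: +1·2° lon, +1·1° lat → SW at lon -118°, lat -39°.
Cell spans 2° lon × 1° lat.
west -118.000, east -116.000.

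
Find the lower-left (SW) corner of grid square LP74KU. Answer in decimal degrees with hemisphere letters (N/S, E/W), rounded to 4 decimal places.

Field L=11, P=15: +11·20° lon, +15·10° lat → SW at lon 40°, lat 60°.
Square 7, 4: +7·2° lon, +4·1° lat → SW at lon 54°, lat 64°.
Subsquare k=10, u=20: +10·0.0833333° lon, +20·0.0416667° lat → SW at lon 54.8333°, lat 64.8333°.
latitude 64.8333° N, longitude 54.8333° E.

64.8333° N, 54.8333° E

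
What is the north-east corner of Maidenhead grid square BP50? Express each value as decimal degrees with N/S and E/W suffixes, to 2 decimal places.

61.00° N, 148.00° W

Field B=1, P=15: +1·20° lon, +15·10° lat → SW at lon -160°, lat 60°.
Square 5, 0: +5·2° lon, +0·1° lat → SW at lon -150°, lat 60°.
Cell spans 2° lon × 1° lat. NE corner is SW corner plus one full cell.
latitude 61.00° N, longitude 148.00° W.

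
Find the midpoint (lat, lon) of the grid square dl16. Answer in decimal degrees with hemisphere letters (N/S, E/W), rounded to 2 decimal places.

26.50° N, 117.00° W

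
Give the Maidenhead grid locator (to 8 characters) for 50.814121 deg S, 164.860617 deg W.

Add 180° to longitude and 90° to latitude: 15.13938, 39.18588.
Field: 15.13938/20 → 0 → A, 39.18588/10 → 3 → D; chars AD.
Square: 15.13938/2 → 7, 9.18588/1 → 9; chars 79.
Subsquare: 1.13938/0.0833333 → 13 → n, 0.18588/0.0416667 → 4 → e; chars ne.
Extended square: 0.05605/0.00833333 → 6, 0.01921/0.00416667 → 4; chars 64.

AD79ne64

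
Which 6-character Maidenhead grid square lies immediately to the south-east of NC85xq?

Longitude subsquare x = 23; +1 → 24, wraps to 0 = a, carry into square.
Longitude square 8; +1 → 9.
Latitude subsquare q = 16; −1 → 15 = p.

NC95ap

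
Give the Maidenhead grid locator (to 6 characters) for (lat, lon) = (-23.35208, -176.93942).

Offset from 180°W / 90°S: lon 3.0606°, lat 66.6479°.
Field (20°×10°, letters A–R): 3.0606/20 → 0 → A, 66.6479/10 → 6 → G; chars AG.
Square (2°×1°, digits 0–9): 3.0606/2 → 1, 6.6479/1 → 6; chars 16.
Subsquare (5′×2.5′, letters a–x): 1.0606/0.0833333 → 12 → m, 0.6479/0.0416667 → 15 → p; chars mp.

AG16mp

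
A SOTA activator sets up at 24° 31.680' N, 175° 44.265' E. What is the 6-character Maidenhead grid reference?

Shift to the Maidenhead origin (180°W, 90°S): lon 355.7378, lat 114.5280.
Field: lon ⌊355.7378/20⌋ = 17 → R; lat ⌊114.5280/10⌋ = 11 → L.
Square: lon ⌊15.7378/2⌋ = 7; lat ⌊4.5280/1⌋ = 4.
Subsquare: lon ⌊1.7378/0.0833333⌋ = 20 → u; lat ⌊0.5280/0.0416667⌋ = 12 → m.

RL74um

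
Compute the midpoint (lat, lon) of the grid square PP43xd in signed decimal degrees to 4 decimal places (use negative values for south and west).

Field P=15, P=15: +15·20° lon, +15·10° lat → SW at lon 120°, lat 60°.
Square 4, 3: +4·2° lon, +3·1° lat → SW at lon 128°, lat 63°.
Subsquare x=23, d=3: +23·0.0833333° lon, +3·0.0416667° lat → SW at lon 129.917°, lat 63.125°.
Cell spans 0.0833333° lon × 0.0416667° lat. Centre is SW corner plus half of each.
latitude 63.1458, longitude 129.9583.

63.1458, 129.9583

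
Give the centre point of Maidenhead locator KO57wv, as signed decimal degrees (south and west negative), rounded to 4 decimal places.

Field K=10, O=14: +10·20° lon, +14·10° lat → SW at lon 20°, lat 50°.
Square 5, 7: +5·2° lon, +7·1° lat → SW at lon 30°, lat 57°.
Subsquare w=22, v=21: +22·0.0833333° lon, +21·0.0416667° lat → SW at lon 31.8333°, lat 57.875°.
Cell spans 0.0833333° lon × 0.0416667° lat. Centre is SW corner plus half of each.
latitude 57.8958, longitude 31.8750.

57.8958, 31.8750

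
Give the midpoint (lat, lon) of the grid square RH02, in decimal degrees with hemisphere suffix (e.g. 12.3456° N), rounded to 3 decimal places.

Field R=17, H=7: +17·20° lon, +7·10° lat → SW at lon 160°, lat -20°.
Square 0, 2: +0·2° lon, +2·1° lat → SW at lon 160°, lat -18°.
Cell spans 2° lon × 1° lat. Centre is SW corner plus half of each.
latitude 17.500° S, longitude 161.000° E.

17.500° S, 161.000° E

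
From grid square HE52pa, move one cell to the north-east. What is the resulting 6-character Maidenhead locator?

HE52qb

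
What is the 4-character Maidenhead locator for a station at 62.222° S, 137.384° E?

PC87

Add 180° to longitude and 90° to latitude: 317.38, 27.78.
Field (20°×10°, letters A–R): lon ⌊317.38/20⌋ = 15 → P; lat ⌊27.78/10⌋ = 2 → C.
Square (2°×1°, digits 0–9): lon ⌊17.38/2⌋ = 8; lat ⌊7.78/1⌋ = 7.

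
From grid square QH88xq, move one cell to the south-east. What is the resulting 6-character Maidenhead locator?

Longitude subsquare x = 23; +1 → 24, wraps to 0 = a, carry into square.
Longitude square 8; +1 → 9.
Latitude subsquare q = 16; −1 → 15 = p.

QH98ap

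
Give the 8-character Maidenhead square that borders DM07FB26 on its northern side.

Latitude extended square 6; +1 → 7.
The longitude characters are unchanged.

DM07fb27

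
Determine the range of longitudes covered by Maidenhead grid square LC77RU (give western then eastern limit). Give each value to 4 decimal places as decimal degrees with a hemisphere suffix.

55.4167° E, 55.5000° E

Field L=11, C=2: +11·20° lon, +2·10° lat → SW at lon 40°, lat -70°.
Square 7, 7: +7·2° lon, +7·1° lat → SW at lon 54°, lat -63°.
Subsquare r=17, u=20: +17·0.0833333° lon, +20·0.0416667° lat → SW at lon 55.4167°, lat -62.1667°.
Cell spans 0.0833333° lon × 0.0416667° lat.
west 55.4167° E, east 55.5000° E.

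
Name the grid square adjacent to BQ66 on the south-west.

BQ55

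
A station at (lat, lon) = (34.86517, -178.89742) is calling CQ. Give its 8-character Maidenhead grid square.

Add 180° to longitude and 90° to latitude: 1.10258, 124.86517.
Field: 1.10258/20 → 0 → A, 124.86517/10 → 12 → M; chars AM.
Square: 1.10258/2 → 0, 4.86517/1 → 4; chars 04.
Subsquare: 1.10258/0.0833333 → 13 → n, 0.86517/0.0416667 → 20 → u; chars nu.
Extended square: 0.01925/0.00833333 → 2, 0.03184/0.00416667 → 7; chars 27.

AM04nu27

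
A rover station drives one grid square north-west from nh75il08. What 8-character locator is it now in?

NH75hl99

Longitude extended square 0; −1 → -1, wraps to 9, carry into subsquare.
Longitude subsquare i = 8; −1 → 7 = h.
Latitude extended square 8; +1 → 9.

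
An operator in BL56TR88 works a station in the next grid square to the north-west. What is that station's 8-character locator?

Longitude extended square 8; −1 → 7.
Latitude extended square 8; +1 → 9.

BL56tr79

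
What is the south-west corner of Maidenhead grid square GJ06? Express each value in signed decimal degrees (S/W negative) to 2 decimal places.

Field G=6, J=9: +6·20° lon, +9·10° lat → SW at lon -60°, lat 0°.
Square 0, 6: +0·2° lon, +6·1° lat → SW at lon -60°, lat 6°.
latitude 6.00, longitude -60.00.

6.00, -60.00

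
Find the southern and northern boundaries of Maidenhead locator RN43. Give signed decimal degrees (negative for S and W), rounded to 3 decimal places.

Field R=17, N=13: +17·20° lon, +13·10° lat → SW at lon 160°, lat 40°.
Square 4, 3: +4·2° lon, +3·1° lat → SW at lon 168°, lat 43°.
Cell spans 2° lon × 1° lat.
south 43.000, north 44.000.

43.000, 44.000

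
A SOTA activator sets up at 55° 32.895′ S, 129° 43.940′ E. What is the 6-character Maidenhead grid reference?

PD44uk

Add 180° to longitude and 90° to latitude: 309.7323, 34.4517.
Field: 309.7323/20 → 15 → P, 34.4517/10 → 3 → D; chars PD.
Square: 9.7323/2 → 4, 4.4517/1 → 4; chars 44.
Subsquare: 1.7323/0.0833333 → 20 → u, 0.4517/0.0416667 → 10 → k; chars uk.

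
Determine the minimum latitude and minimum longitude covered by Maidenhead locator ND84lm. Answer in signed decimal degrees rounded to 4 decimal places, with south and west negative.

Field N=13, D=3: +13·20° lon, +3·10° lat → SW at lon 80°, lat -60°.
Square 8, 4: +8·2° lon, +4·1° lat → SW at lon 96°, lat -56°.
Subsquare l=11, m=12: +11·0.0833333° lon, +12·0.0416667° lat → SW at lon 96.9167°, lat -55.5°.
latitude -55.5000, longitude 96.9167.

-55.5000, 96.9167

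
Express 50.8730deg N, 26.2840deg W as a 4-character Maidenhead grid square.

HO60

Shift to the Maidenhead origin (180°W, 90°S): lon 153.72, lat 140.87.
Field: lon ⌊153.72/20⌋ = 7 → H; lat ⌊140.87/10⌋ = 14 → O.
Square: lon ⌊13.72/2⌋ = 6; lat ⌊0.87/1⌋ = 0.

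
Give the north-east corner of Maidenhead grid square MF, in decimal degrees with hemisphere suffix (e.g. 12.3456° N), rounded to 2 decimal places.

Field M=12, F=5: +12·20° lon, +5·10° lat → SW at lon 60°, lat -40°.
Cell spans 20° lon × 10° lat. NE corner is SW corner plus one full cell.
latitude 30.00° S, longitude 80.00° E.

30.00° S, 80.00° E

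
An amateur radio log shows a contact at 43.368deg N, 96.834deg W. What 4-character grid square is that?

Shift to the Maidenhead origin (180°W, 90°S): lon 83.17, lat 133.37.
Field: lon ⌊83.17/20⌋ = 4 → E; lat ⌊133.37/10⌋ = 13 → N.
Square: lon ⌊3.17/2⌋ = 1; lat ⌊3.37/1⌋ = 3.

EN13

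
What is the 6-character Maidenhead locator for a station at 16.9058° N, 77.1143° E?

Shift to the Maidenhead origin (180°W, 90°S): lon 257.1143, lat 106.9058.
Field (20°×10°, letters A–R): 257.1143/20 → 12 → M, 106.9058/10 → 10 → K; chars MK.
Square (2°×1°, digits 0–9): 17.1143/2 → 8, 6.9058/1 → 6; chars 86.
Subsquare (5′×2.5′, letters a–x): 1.1143/0.0833333 → 13 → n, 0.9058/0.0416667 → 21 → v; chars nv.

MK86nv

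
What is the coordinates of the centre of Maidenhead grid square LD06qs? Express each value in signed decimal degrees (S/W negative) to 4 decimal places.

Field L=11, D=3: +11·20° lon, +3·10° lat → SW at lon 40°, lat -60°.
Square 0, 6: +0·2° lon, +6·1° lat → SW at lon 40°, lat -54°.
Subsquare q=16, s=18: +16·0.0833333° lon, +18·0.0416667° lat → SW at lon 41.3333°, lat -53.25°.
Cell spans 0.0833333° lon × 0.0416667° lat. Centre is SW corner plus half of each.
latitude -53.2292, longitude 41.3750.

-53.2292, 41.3750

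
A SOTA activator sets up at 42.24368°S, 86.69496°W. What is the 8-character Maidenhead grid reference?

Shift to the Maidenhead origin (180°W, 90°S): lon 93.30504, lat 47.75632.
Field (20°×10°, letters A–R): 93.30504/20 → 4 → E, 47.75632/10 → 4 → E; chars EE.
Square (2°×1°, digits 0–9): 13.30504/2 → 6, 7.75632/1 → 7; chars 67.
Subsquare (5′×2.5′, letters a–x): 1.30504/0.0833333 → 15 → p, 0.75632/0.0416667 → 18 → s; chars ps.
Extended square (30″×15″, digits 0–9): 0.05504/0.00833333 → 6, 0.00632/0.00416667 → 1; chars 61.

EE67ps61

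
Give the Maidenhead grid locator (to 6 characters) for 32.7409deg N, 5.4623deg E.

Offset from 180°W / 90°S: lon 185.4623°, lat 122.7409°.
Field: 185.4623/20 → 9 → J, 122.7409/10 → 12 → M; chars JM.
Square: 5.4623/2 → 2, 2.7409/1 → 2; chars 22.
Subsquare: 1.4623/0.0833333 → 17 → r, 0.7409/0.0416667 → 17 → r; chars rr.

JM22rr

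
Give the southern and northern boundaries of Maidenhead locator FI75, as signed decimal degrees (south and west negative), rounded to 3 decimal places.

-5.000, -4.000

Field F=5, I=8: +5·20° lon, +8·10° lat → SW at lon -80°, lat -10°.
Square 7, 5: +7·2° lon, +5·1° lat → SW at lon -66°, lat -5°.
Cell spans 2° lon × 1° lat.
south -5.000, north -4.000.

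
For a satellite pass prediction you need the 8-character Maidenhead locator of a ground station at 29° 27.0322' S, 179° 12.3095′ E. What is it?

RG90on41

Offset from 180°W / 90°S: lon 359.20516°, lat 60.54946°.
Field: 359.20516/20 → 17 → R, 60.54946/10 → 6 → G; chars RG.
Square: 19.20516/2 → 9, 0.54946/1 → 0; chars 90.
Subsquare: 1.20516/0.0833333 → 14 → o, 0.54946/0.0416667 → 13 → n; chars on.
Extended square: 0.03849/0.00833333 → 4, 0.00780/0.00416667 → 1; chars 41.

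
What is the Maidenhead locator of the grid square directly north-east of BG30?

Longitude square 3; +1 → 4.
Latitude square 0; +1 → 1.

BG41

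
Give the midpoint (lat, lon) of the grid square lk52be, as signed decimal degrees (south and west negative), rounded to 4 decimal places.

12.1875, 50.1250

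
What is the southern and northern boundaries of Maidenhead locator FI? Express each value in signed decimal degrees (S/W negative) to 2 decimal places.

Field F=5, I=8: +5·20° lon, +8·10° lat → SW at lon -80°, lat -10°.
Cell spans 20° lon × 10° lat.
south -10.00, north 0.00.

-10.00, 0.00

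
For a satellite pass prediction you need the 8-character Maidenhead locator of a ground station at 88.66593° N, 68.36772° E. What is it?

MR48ep49

Shift to the Maidenhead origin (180°W, 90°S): lon 248.36772, lat 178.66593.
Field: lon ⌊248.36772/20⌋ = 12 → M; lat ⌊178.66593/10⌋ = 17 → R.
Square: lon ⌊8.36772/2⌋ = 4; lat ⌊8.66593/1⌋ = 8.
Subsquare: lon ⌊0.36772/0.0833333⌋ = 4 → e; lat ⌊0.66593/0.0416667⌋ = 15 → p.
Extended square: lon ⌊0.03439/0.00833333⌋ = 4; lat ⌊0.04093/0.00416667⌋ = 9.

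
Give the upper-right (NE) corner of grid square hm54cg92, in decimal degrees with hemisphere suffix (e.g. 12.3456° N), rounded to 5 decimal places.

34.26250° N, 29.75000° W

Field H=7, M=12: +7·20° lon, +12·10° lat → SW at lon -40°, lat 30°.
Square 5, 4: +5·2° lon, +4·1° lat → SW at lon -30°, lat 34°.
Subsquare c=2, g=6: +2·0.0833333° lon, +6·0.0416667° lat → SW at lon -29.8333°, lat 34.25°.
Extended square 9, 2: +9·0.00833333° lon, +2·0.00416667° lat → SW at lon -29.7583°, lat 34.2583°.
Cell spans 0.00833333° lon × 0.00416667° lat. NE corner is SW corner plus one full cell.
latitude 34.26250° N, longitude 29.75000° W.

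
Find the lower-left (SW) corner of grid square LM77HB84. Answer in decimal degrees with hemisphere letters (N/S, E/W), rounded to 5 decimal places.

37.05833° N, 54.65000° E

Field L=11, M=12: +11·20° lon, +12·10° lat → SW at lon 40°, lat 30°.
Square 7, 7: +7·2° lon, +7·1° lat → SW at lon 54°, lat 37°.
Subsquare h=7, b=1: +7·0.0833333° lon, +1·0.0416667° lat → SW at lon 54.5833°, lat 37.0417°.
Extended square 8, 4: +8·0.00833333° lon, +4·0.00416667° lat → SW at lon 54.65°, lat 37.0583°.
latitude 37.05833° N, longitude 54.65000° E.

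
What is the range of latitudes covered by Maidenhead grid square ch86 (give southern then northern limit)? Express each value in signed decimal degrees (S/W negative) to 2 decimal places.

Field C=2, H=7: +2·20° lon, +7·10° lat → SW at lon -140°, lat -20°.
Square 8, 6: +8·2° lon, +6·1° lat → SW at lon -124°, lat -14°.
Cell spans 2° lon × 1° lat.
south -14.00, north -13.00.

-14.00, -13.00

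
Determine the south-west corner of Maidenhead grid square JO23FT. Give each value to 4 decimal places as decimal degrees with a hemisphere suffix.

53.7917° N, 4.4167° E

Field J=9, O=14: +9·20° lon, +14·10° lat → SW at lon 0°, lat 50°.
Square 2, 3: +2·2° lon, +3·1° lat → SW at lon 4°, lat 53°.
Subsquare f=5, t=19: +5·0.0833333° lon, +19·0.0416667° lat → SW at lon 4.41667°, lat 53.7917°.
latitude 53.7917° N, longitude 4.4167° E.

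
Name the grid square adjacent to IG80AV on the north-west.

Longitude subsquare a = 0; −1 → -1, wraps to 23 = x, carry into square.
Longitude square 8; −1 → 7.
Latitude subsquare v = 21; +1 → 22 = w.

IG70xw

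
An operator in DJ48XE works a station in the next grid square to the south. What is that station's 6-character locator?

DJ48xd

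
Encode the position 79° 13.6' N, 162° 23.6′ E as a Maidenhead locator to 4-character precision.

Offset from 180°W / 90°S: lon 342.39°, lat 169.23°.
Field (20°×10°, letters A–R): 342.39/20 → 17 → R, 169.23/10 → 16 → Q; chars RQ.
Square (2°×1°, digits 0–9): 2.39/2 → 1, 9.23/1 → 9; chars 19.

RQ19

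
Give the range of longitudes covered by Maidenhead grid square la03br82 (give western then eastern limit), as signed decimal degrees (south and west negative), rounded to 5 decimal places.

40.15000, 40.15833

Field L=11, A=0: +11·20° lon, +0·10° lat → SW at lon 40°, lat -90°.
Square 0, 3: +0·2° lon, +3·1° lat → SW at lon 40°, lat -87°.
Subsquare b=1, r=17: +1·0.0833333° lon, +17·0.0416667° lat → SW at lon 40.0833°, lat -86.2917°.
Extended square 8, 2: +8·0.00833333° lon, +2·0.00416667° lat → SW at lon 40.15°, lat -86.2833°.
Cell spans 0.00833333° lon × 0.00416667° lat.
west 40.15000, east 40.15833.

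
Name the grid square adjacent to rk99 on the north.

RL90

Latitude square 9; +1 → 10, wraps to 0, carry into field.
Latitude field K = 10; +1 → 11 = L.
The longitude characters are unchanged.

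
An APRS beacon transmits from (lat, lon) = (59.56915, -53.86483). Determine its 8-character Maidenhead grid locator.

Add 180° to longitude and 90° to latitude: 126.13517, 149.56915.
Field: 126.13517/20 → 6 → G, 149.56915/10 → 14 → O; chars GO.
Square: 6.13517/2 → 3, 9.56915/1 → 9; chars 39.
Subsquare: 0.13517/0.0833333 → 1 → b, 0.56915/0.0416667 → 13 → n; chars bn.
Extended square: 0.05184/0.00833333 → 6, 0.02748/0.00416667 → 6; chars 66.

GO39bn66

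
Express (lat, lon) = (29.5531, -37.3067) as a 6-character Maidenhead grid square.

Add 180° to longitude and 90° to latitude: 142.6933, 119.5531.
Field: lon ⌊142.6933/20⌋ = 7 → H; lat ⌊119.5531/10⌋ = 11 → L.
Square: lon ⌊2.6933/2⌋ = 1; lat ⌊9.5531/1⌋ = 9.
Subsquare: lon ⌊0.6933/0.0833333⌋ = 8 → i; lat ⌊0.5531/0.0416667⌋ = 13 → n.

HL19in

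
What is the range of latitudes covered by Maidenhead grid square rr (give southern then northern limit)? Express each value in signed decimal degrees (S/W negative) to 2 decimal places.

Field R=17, R=17: +17·20° lon, +17·10° lat → SW at lon 160°, lat 80°.
Cell spans 20° lon × 10° lat.
south 80.00, north 90.00.

80.00, 90.00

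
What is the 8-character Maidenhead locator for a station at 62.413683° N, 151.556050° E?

QP52sj69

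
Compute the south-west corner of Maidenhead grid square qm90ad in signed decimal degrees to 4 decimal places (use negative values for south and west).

30.1250, 158.0000

Field Q=16, M=12: +16·20° lon, +12·10° lat → SW at lon 140°, lat 30°.
Square 9, 0: +9·2° lon, +0·1° lat → SW at lon 158°, lat 30°.
Subsquare a=0, d=3: +0·0.0833333° lon, +3·0.0416667° lat → SW at lon 158°, lat 30.125°.
latitude 30.1250, longitude 158.0000.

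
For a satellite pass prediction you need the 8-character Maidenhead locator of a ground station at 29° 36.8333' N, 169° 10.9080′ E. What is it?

RL49oo17

Shift to the Maidenhead origin (180°W, 90°S): lon 349.18180, lat 119.61389.
Field (20°×10°, letters A–R): 349.18180/20 → 17 → R, 119.61389/10 → 11 → L; chars RL.
Square (2°×1°, digits 0–9): 9.18180/2 → 4, 9.61389/1 → 9; chars 49.
Subsquare (5′×2.5′, letters a–x): 1.18180/0.0833333 → 14 → o, 0.61389/0.0416667 → 14 → o; chars oo.
Extended square (30″×15″, digits 0–9): 0.01513/0.00833333 → 1, 0.03056/0.00416667 → 7; chars 17.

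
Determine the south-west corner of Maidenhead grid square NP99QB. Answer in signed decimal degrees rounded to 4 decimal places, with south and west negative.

69.0417, 99.3333

Field N=13, P=15: +13·20° lon, +15·10° lat → SW at lon 80°, lat 60°.
Square 9, 9: +9·2° lon, +9·1° lat → SW at lon 98°, lat 69°.
Subsquare q=16, b=1: +16·0.0833333° lon, +1·0.0416667° lat → SW at lon 99.3333°, lat 69.0417°.
latitude 69.0417, longitude 99.3333.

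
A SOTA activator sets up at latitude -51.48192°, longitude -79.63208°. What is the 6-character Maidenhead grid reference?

FD08em

Add 180° to longitude and 90° to latitude: 100.3679, 38.5181.
Field (20°×10°, letters A–R): lon ⌊100.3679/20⌋ = 5 → F; lat ⌊38.5181/10⌋ = 3 → D.
Square (2°×1°, digits 0–9): lon ⌊0.3679/2⌋ = 0; lat ⌊8.5181/1⌋ = 8.
Subsquare (5′×2.5′, letters a–x): lon ⌊0.3679/0.0833333⌋ = 4 → e; lat ⌊0.5181/0.0416667⌋ = 12 → m.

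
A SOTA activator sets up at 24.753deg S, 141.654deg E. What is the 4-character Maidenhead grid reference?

QG05

Add 180° to longitude and 90° to latitude: 321.65, 65.25.
Field: 321.65/20 → 16 → Q, 65.25/10 → 6 → G; chars QG.
Square: 1.65/2 → 0, 5.25/1 → 5; chars 05.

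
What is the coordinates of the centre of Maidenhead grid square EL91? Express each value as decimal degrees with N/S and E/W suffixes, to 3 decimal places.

Field E=4, L=11: +4·20° lon, +11·10° lat → SW at lon -100°, lat 20°.
Square 9, 1: +9·2° lon, +1·1° lat → SW at lon -82°, lat 21°.
Cell spans 2° lon × 1° lat. Centre is SW corner plus half of each.
latitude 21.500° N, longitude 81.000° W.

21.500° N, 81.000° W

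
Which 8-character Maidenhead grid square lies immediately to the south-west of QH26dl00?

QH26ck99

Longitude extended square 0; −1 → -1, wraps to 9, carry into subsquare.
Longitude subsquare d = 3; −1 → 2 = c.
Latitude extended square 0; −1 → -1, wraps to 9, carry into subsquare.
Latitude subsquare l = 11; −1 → 10 = k.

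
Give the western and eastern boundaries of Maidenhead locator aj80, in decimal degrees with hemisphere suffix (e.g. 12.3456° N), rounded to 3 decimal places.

164.000° W, 162.000° W

Field A=0, J=9: +0·20° lon, +9·10° lat → SW at lon -180°, lat 0°.
Square 8, 0: +8·2° lon, +0·1° lat → SW at lon -164°, lat 0°.
Cell spans 2° lon × 1° lat.
west 164.000° W, east 162.000° W.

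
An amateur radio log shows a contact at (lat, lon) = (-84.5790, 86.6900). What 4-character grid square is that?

NA35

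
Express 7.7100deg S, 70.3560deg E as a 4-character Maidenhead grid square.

Add 180° to longitude and 90° to latitude: 250.36, 82.29.
Field: lon ⌊250.36/20⌋ = 12 → M; lat ⌊82.29/10⌋ = 8 → I.
Square: lon ⌊10.36/2⌋ = 5; lat ⌊2.29/1⌋ = 2.

MI52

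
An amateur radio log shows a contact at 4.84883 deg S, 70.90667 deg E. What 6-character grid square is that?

Shift to the Maidenhead origin (180°W, 90°S): lon 250.9067, lat 85.1512.
Field: 250.9067/20 → 12 → M, 85.1512/10 → 8 → I; chars MI.
Square: 10.9067/2 → 5, 5.1512/1 → 5; chars 55.
Subsquare: 0.9067/0.0833333 → 10 → k, 0.1512/0.0416667 → 3 → d; chars kd.

MI55kd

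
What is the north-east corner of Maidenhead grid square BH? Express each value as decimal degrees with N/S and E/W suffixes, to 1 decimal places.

Field B=1, H=7: +1·20° lon, +7·10° lat → SW at lon -160°, lat -20°.
Cell spans 20° lon × 10° lat. NE corner is SW corner plus one full cell.
latitude 10.0° S, longitude 140.0° W.

10.0° S, 140.0° W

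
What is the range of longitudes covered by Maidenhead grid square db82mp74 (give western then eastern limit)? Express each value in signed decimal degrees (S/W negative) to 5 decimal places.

Field D=3, B=1: +3·20° lon, +1·10° lat → SW at lon -120°, lat -80°.
Square 8, 2: +8·2° lon, +2·1° lat → SW at lon -104°, lat -78°.
Subsquare m=12, p=15: +12·0.0833333° lon, +15·0.0416667° lat → SW at lon -103°, lat -77.375°.
Extended square 7, 4: +7·0.00833333° lon, +4·0.00416667° lat → SW at lon -102.942°, lat -77.3583°.
Cell spans 0.00833333° lon × 0.00416667° lat.
west -102.94167, east -102.93333.

-102.94167, -102.93333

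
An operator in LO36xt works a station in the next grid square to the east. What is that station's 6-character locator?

LO46at

Longitude subsquare x = 23; +1 → 24, wraps to 0 = a, carry into square.
Longitude square 3; +1 → 4.
The latitude characters are unchanged.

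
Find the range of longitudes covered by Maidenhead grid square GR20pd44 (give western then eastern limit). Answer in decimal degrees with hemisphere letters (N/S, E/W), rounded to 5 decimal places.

54.71667° W, 54.70833° W

Field G=6, R=17: +6·20° lon, +17·10° lat → SW at lon -60°, lat 80°.
Square 2, 0: +2·2° lon, +0·1° lat → SW at lon -56°, lat 80°.
Subsquare p=15, d=3: +15·0.0833333° lon, +3·0.0416667° lat → SW at lon -54.75°, lat 80.125°.
Extended square 4, 4: +4·0.00833333° lon, +4·0.00416667° lat → SW at lon -54.7167°, lat 80.1417°.
Cell spans 0.00833333° lon × 0.00416667° lat.
west 54.71667° W, east 54.70833° W.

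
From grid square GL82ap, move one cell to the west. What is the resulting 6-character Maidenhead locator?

GL72xp

Longitude subsquare a = 0; −1 → -1, wraps to 23 = x, carry into square.
Longitude square 8; −1 → 7.
The latitude characters are unchanged.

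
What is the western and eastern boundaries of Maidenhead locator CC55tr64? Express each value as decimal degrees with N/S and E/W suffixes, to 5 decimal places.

Field C=2, C=2: +2·20° lon, +2·10° lat → SW at lon -140°, lat -70°.
Square 5, 5: +5·2° lon, +5·1° lat → SW at lon -130°, lat -65°.
Subsquare t=19, r=17: +19·0.0833333° lon, +17·0.0416667° lat → SW at lon -128.417°, lat -64.2917°.
Extended square 6, 4: +6·0.00833333° lon, +4·0.00416667° lat → SW at lon -128.367°, lat -64.275°.
Cell spans 0.00833333° lon × 0.00416667° lat.
west 128.36667° W, east 128.35833° W.

128.36667° W, 128.35833° W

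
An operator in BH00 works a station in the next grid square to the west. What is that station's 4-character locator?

AH90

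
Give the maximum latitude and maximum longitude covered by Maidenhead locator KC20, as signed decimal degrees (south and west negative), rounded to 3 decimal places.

-69.000, 26.000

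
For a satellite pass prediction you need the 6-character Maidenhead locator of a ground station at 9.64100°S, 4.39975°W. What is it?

II70ti

Shift to the Maidenhead origin (180°W, 90°S): lon 175.6002, lat 80.3590.
Field (20°×10°, letters A–R): lon ⌊175.6002/20⌋ = 8 → I; lat ⌊80.3590/10⌋ = 8 → I.
Square (2°×1°, digits 0–9): lon ⌊15.6002/2⌋ = 7; lat ⌊0.3590/1⌋ = 0.
Subsquare (5′×2.5′, letters a–x): lon ⌊1.6002/0.0833333⌋ = 19 → t; lat ⌊0.3590/0.0416667⌋ = 8 → i.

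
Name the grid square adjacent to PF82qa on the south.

PF81qx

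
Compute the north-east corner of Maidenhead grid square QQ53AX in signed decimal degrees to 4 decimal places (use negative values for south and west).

74.0000, 150.0833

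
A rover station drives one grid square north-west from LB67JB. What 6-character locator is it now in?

LB67ic

Longitude subsquare j = 9; −1 → 8 = i.
Latitude subsquare b = 1; +1 → 2 = c.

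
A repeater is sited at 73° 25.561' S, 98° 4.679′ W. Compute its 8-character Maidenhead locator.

EB06xn07

Offset from 180°W / 90°S: lon 81.92202°, lat 16.57398°.
Field: 81.92202/20 → 4 → E, 16.57398/10 → 1 → B; chars EB.
Square: 1.92202/2 → 0, 6.57398/1 → 6; chars 06.
Subsquare: 1.92202/0.0833333 → 23 → x, 0.57398/0.0416667 → 13 → n; chars xn.
Extended square: 0.00535/0.00833333 → 0, 0.03232/0.00416667 → 7; chars 07.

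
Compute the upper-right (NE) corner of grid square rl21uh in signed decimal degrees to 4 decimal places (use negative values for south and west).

21.3333, 165.7500

Field R=17, L=11: +17·20° lon, +11·10° lat → SW at lon 160°, lat 20°.
Square 2, 1: +2·2° lon, +1·1° lat → SW at lon 164°, lat 21°.
Subsquare u=20, h=7: +20·0.0833333° lon, +7·0.0416667° lat → SW at lon 165.667°, lat 21.2917°.
Cell spans 0.0833333° lon × 0.0416667° lat. NE corner is SW corner plus one full cell.
latitude 21.3333, longitude 165.7500.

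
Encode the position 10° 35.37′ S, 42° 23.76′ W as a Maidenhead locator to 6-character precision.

Offset from 180°W / 90°S: lon 137.6040°, lat 79.4105°.
Field: lon ⌊137.6040/20⌋ = 6 → G; lat ⌊79.4105/10⌋ = 7 → H.
Square: lon ⌊17.6040/2⌋ = 8; lat ⌊9.4105/1⌋ = 9.
Subsquare: lon ⌊1.6040/0.0833333⌋ = 19 → t; lat ⌊0.4105/0.0416667⌋ = 9 → j.

GH89tj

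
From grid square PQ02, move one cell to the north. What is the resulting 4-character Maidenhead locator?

Latitude square 2; +1 → 3.
The longitude characters are unchanged.

PQ03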